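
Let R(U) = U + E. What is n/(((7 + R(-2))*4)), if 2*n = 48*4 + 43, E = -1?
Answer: 235/32 ≈ 7.3438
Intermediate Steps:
R(U) = -1 + U (R(U) = U - 1 = -1 + U)
n = 235/2 (n = (48*4 + 43)/2 = (192 + 43)/2 = (½)*235 = 235/2 ≈ 117.50)
n/(((7 + R(-2))*4)) = 235/(2*(((7 + (-1 - 2))*4))) = 235/(2*(((7 - 3)*4))) = 235/(2*((4*4))) = (235/2)/16 = (235/2)*(1/16) = 235/32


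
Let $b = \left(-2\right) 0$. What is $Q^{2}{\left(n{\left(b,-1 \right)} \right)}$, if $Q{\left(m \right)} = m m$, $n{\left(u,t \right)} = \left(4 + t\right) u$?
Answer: $0$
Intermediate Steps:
$b = 0$
$n{\left(u,t \right)} = u \left(4 + t\right)$
$Q{\left(m \right)} = m^{2}$
$Q^{2}{\left(n{\left(b,-1 \right)} \right)} = \left(\left(0 \left(4 - 1\right)\right)^{2}\right)^{2} = \left(\left(0 \cdot 3\right)^{2}\right)^{2} = \left(0^{2}\right)^{2} = 0^{2} = 0$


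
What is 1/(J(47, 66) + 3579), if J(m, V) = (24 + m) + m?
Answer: 1/3697 ≈ 0.00027049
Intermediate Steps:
J(m, V) = 24 + 2*m
1/(J(47, 66) + 3579) = 1/((24 + 2*47) + 3579) = 1/((24 + 94) + 3579) = 1/(118 + 3579) = 1/3697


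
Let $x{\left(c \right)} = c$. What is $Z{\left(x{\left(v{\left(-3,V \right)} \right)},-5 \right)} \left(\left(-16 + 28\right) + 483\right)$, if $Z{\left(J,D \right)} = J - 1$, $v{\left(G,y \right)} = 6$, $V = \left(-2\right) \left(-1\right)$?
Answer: $2475$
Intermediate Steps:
$V = 2$
$Z{\left(J,D \right)} = -1 + J$ ($Z{\left(J,D \right)} = J - 1 = -1 + J$)
$Z{\left(x{\left(v{\left(-3,V \right)} \right)},-5 \right)} \left(\left(-16 + 28\right) + 483\right) = \left(-1 + 6\right) \left(\left(-16 + 28\right) + 483\right) = 5 \left(12 + 483\right) = 5 \cdot 495 = 2475$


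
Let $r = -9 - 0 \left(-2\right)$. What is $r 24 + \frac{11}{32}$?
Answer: $- \frac{6901}{32} \approx -215.66$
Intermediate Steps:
$r = -9$ ($r = -9 - 0 = -9 + 0 = -9$)
$r 24 + \frac{11}{32} = \left(-9\right) 24 + \frac{11}{32} = -216 + 11 \cdot \frac{1}{32} = -216 + \frac{11}{32} = - \frac{6901}{32}$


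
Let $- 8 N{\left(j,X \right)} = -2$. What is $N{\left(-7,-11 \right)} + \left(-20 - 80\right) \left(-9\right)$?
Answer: $\frac{3601}{4} \approx 900.25$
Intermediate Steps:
$N{\left(j,X \right)} = \frac{1}{4}$ ($N{\left(j,X \right)} = \left(- \frac{1}{8}\right) \left(-2\right) = \frac{1}{4}$)
$N{\left(-7,-11 \right)} + \left(-20 - 80\right) \left(-9\right) = \frac{1}{4} + \left(-20 - 80\right) \left(-9\right) = \frac{1}{4} - -900 = \frac{1}{4} + 900 = \frac{3601}{4}$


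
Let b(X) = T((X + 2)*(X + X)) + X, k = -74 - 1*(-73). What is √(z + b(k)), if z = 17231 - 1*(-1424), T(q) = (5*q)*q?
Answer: √18674 ≈ 136.65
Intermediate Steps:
T(q) = 5*q²
k = -1 (k = -74 + 73 = -1)
b(X) = X + 20*X²*(2 + X)² (b(X) = 5*((X + 2)*(X + X))² + X = 5*((2 + X)*(2*X))² + X = 5*(2*X*(2 + X))² + X = 5*(4*X²*(2 + X)²) + X = 20*X²*(2 + X)² + X = X + 20*X²*(2 + X)²)
z = 18655 (z = 17231 + 1424 = 18655)
√(z + b(k)) = √(18655 - (1 + 20*(-1)*(2 - 1)²)) = √(18655 - (1 + 20*(-1)*1²)) = √(18655 - (1 + 20*(-1)*1)) = √(18655 - (1 - 20)) = √(18655 - 1*(-19)) = √(18655 + 19) = √18674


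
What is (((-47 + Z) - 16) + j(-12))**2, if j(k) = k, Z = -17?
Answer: 8464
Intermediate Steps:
(((-47 + Z) - 16) + j(-12))**2 = (((-47 - 17) - 16) - 12)**2 = ((-64 - 16) - 12)**2 = (-80 - 12)**2 = (-92)**2 = 8464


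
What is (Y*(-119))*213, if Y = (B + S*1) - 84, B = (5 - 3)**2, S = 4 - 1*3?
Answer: 2002413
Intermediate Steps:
S = 1 (S = 4 - 3 = 1)
B = 4 (B = 2**2 = 4)
Y = -79 (Y = (4 + 1*1) - 84 = (4 + 1) - 84 = 5 - 84 = -79)
(Y*(-119))*213 = -79*(-119)*213 = 9401*213 = 2002413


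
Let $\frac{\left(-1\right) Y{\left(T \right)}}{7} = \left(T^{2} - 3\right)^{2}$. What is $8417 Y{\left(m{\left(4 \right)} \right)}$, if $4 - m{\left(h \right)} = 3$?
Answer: $-235676$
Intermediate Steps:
$m{\left(h \right)} = 1$ ($m{\left(h \right)} = 4 - 3 = 1$)
$Y{\left(T \right)} = - 7 \left(-3 + T^{2}\right)^{2}$ ($Y{\left(T \right)} = - 7 \left(T^{2} - 3\right)^{2} = - 7 \left(-3 + T^{2}\right)^{2}$)
$8417 Y{\left(m{\left(4 \right)} \right)} = 8417 \left(- 7 \left(-3 + 1^{2}\right)^{2}\right) = 8417 \left(- 7 \left(-3 + 1\right)^{2}\right) = 8417 \left(- 7 \left(-2\right)^{2}\right) = 8417 \left(\left(-7\right) 4\right) = 8417 \left(-28\right) = -235676$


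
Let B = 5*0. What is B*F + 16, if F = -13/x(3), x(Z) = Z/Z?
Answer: 16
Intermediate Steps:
x(Z) = 1
B = 0
F = -13 (F = -13/1 = -13*1 = -13)
B*F + 16 = 0*(-13) + 16 = 0 + 16 = 16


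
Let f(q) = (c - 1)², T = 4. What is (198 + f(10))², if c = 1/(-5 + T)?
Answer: 40804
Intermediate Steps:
c = -1 (c = 1/(-5 + 4) = 1/(-1) = -1)
f(q) = 4 (f(q) = (-1 - 1)² = (-2)² = 4)
(198 + f(10))² = (198 + 4)² = 202² = 40804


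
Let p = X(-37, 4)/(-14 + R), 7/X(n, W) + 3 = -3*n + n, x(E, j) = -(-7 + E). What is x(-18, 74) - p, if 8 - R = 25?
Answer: 55032/2201 ≈ 25.003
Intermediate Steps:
R = -17 (R = 8 - 1*25 = 8 - 25 = -17)
x(E, j) = 7 - E
X(n, W) = 7/(-3 - 2*n) (X(n, W) = 7/(-3 + (-3*n + n)) = 7/(-3 - 2*n))
p = -7/2201 (p = (-7/(3 + 2*(-37)))/(-14 - 17) = (-7/(3 - 74))/(-31) = -(-7)/(31*(-71)) = -(-7)*(-1)/(31*71) = -1/31*7/71 = -7/2201 ≈ -0.0031804)
x(-18, 74) - p = (7 - 1*(-18)) - 1*(-7/2201) = (7 + 18) + 7/2201 = 25 + 7/2201 = 55032/2201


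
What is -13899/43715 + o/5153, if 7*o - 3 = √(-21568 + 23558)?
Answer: -71602812/225263395 + √1990/36071 ≈ -0.31663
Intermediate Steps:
o = 3/7 + √1990/7 (o = 3/7 + √(-21568 + 23558)/7 = 3/7 + √1990/7 ≈ 6.8013)
-13899/43715 + o/5153 = -13899/43715 + (3/7 + √1990/7)/5153 = -13899*1/43715 + (3/7 + √1990/7)*(1/5153) = -13899/43715 + (3/36071 + √1990/36071) = -71602812/225263395 + √1990/36071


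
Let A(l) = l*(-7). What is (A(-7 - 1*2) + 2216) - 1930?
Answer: 349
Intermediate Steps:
A(l) = -7*l
(A(-7 - 1*2) + 2216) - 1930 = (-7*(-7 - 1*2) + 2216) - 1930 = (-7*(-7 - 2) + 2216) - 1930 = (-7*(-9) + 2216) - 1930 = (63 + 2216) - 1930 = 2279 - 1930 = 349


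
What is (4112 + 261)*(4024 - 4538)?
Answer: -2247722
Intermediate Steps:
(4112 + 261)*(4024 - 4538) = 4373*(-514) = -2247722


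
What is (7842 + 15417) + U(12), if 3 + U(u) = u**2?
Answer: 23400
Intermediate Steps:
U(u) = -3 + u**2
(7842 + 15417) + U(12) = (7842 + 15417) + (-3 + 12**2) = 23259 + (-3 + 144) = 23259 + 141 = 23400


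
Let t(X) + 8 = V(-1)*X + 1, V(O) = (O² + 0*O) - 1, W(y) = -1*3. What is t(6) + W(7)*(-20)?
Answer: 53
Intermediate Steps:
W(y) = -3
V(O) = -1 + O² (V(O) = (O² + 0) - 1 = O² - 1 = -1 + O²)
t(X) = -7 (t(X) = -8 + ((-1 + (-1)²)*X + 1) = -8 + ((-1 + 1)*X + 1) = -8 + (0*X + 1) = -8 + (0 + 1) = -8 + 1 = -7)
t(6) + W(7)*(-20) = -7 - 3*(-20) = -7 + 60 = 53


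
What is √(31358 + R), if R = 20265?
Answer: 19*√143 ≈ 227.21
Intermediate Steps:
√(31358 + R) = √(31358 + 20265) = √51623 = 19*√143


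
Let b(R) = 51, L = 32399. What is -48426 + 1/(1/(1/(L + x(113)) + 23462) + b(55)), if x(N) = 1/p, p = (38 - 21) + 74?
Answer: -170839045929469535/3527838663171 ≈ -48426.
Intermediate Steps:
p = 91 (p = 17 + 74 = 91)
x(N) = 1/91
-48426 + 1/(1/(1/(L + x(113)) + 23462) + b(55)) = -48426 + 1/(1/(1/(32399 + 1/91) + 23462) + 51) = -48426 + 1/(1/(1/(2948310/91) + 23462) + 51) = -48426 + 1/(1/(91/2948310 + 23462) + 51) = -48426 + 1/(1/(69173249311/2948310) + 51) = -48426 + 1/(2948310/69173249311 + 51) = -48426 + 1/(3527838663171/69173249311) = -48426 + 69173249311/3527838663171 = -170839045929469535/3527838663171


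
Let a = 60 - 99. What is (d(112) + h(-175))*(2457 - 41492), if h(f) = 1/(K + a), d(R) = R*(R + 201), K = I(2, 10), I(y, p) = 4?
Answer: -9578868913/7 ≈ -1.3684e+9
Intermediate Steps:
a = -39
K = 4
d(R) = R*(201 + R)
h(f) = -1/35 (h(f) = 1/(4 - 39) = 1/(-35) = -1/35)
(d(112) + h(-175))*(2457 - 41492) = (112*(201 + 112) - 1/35)*(2457 - 41492) = (112*313 - 1/35)*(-39035) = (35056 - 1/35)*(-39035) = (1226959/35)*(-39035) = -9578868913/7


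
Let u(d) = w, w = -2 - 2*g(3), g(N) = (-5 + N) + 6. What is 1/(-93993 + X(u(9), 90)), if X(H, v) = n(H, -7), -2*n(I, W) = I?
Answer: -1/93988 ≈ -1.0640e-5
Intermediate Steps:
n(I, W) = -I/2
g(N) = 1 + N
w = -10 (w = -2 - 2*(1 + 3) = -2 - 2*4 = -2 - 8 = -10)
u(d) = -10
X(H, v) = -H/2
1/(-93993 + X(u(9), 90)) = 1/(-93993 - 1/2*(-10)) = 1/(-93993 + 5) = 1/(-93988) = -1/93988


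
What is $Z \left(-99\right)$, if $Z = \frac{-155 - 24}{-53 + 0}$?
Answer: $- \frac{17721}{53} \approx -334.36$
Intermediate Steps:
$Z = \frac{179}{53}$ ($Z = - \frac{179}{-53} = \left(-179\right) \left(- \frac{1}{53}\right) = \frac{179}{53} \approx 3.3774$)
$Z \left(-99\right) = \frac{179}{53} \left(-99\right) = - \frac{17721}{53}$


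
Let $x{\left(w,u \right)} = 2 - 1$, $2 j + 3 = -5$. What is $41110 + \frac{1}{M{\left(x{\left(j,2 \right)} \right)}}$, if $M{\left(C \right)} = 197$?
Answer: $\frac{8098671}{197} \approx 41110.0$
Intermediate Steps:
$j = -4$ ($j = - \frac{3}{2} + \frac{1}{2} \left(-5\right) = - \frac{3}{2} - \frac{5}{2} = -4$)
$x{\left(w,u \right)} = 1$
$41110 + \frac{1}{M{\left(x{\left(j,2 \right)} \right)}} = 41110 + \frac{1}{197} = \frac{8098671}{197}$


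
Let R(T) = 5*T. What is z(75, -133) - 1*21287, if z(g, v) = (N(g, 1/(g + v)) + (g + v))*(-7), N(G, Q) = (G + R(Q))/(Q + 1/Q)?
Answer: -14046830/673 ≈ -20872.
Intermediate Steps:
N(G, Q) = (G + 5*Q)/(Q + 1/Q)
z(g, v) = -7*g - 7*v - 7*(g + 5/(g + v))/((1 + (g + v)**(-2))*(g + v)) (z(g, v) = ((g + 5/(g + v))/((g + v)*(1 + (1/(g + v))**2)) + (g + v))*(-7) = ((g + 5/(g + v))/((g + v)*(1 + (g + v)**(-2))) + (g + v))*(-7) = ((g + 5/(g + v))/((1 + (g + v)**(-2))*(g + v)) + (g + v))*(-7) = (g + v + (g + 5/(g + v))/((1 + (g + v)**(-2))*(g + v)))*(-7) = -7*g - 7*v - 7*(g + 5/(g + v))/((1 + (g + v)**(-2))*(g + v)))
z(75, -133) - 1*21287 = 7*(-5 + (1 + (75 - 133)**2)*(-1*75 - 1*(-133)) - 1*75*(75 - 133))/(1 + (75 - 133)**2) - 1*21287 = 7*(-5 + (1 + (-58)**2)*(-75 + 133) - 1*75*(-58))/(1 + (-58)**2) - 21287 = 7*(-5 + (1 + 3364)*58 + 4350)/(1 + 3364) - 21287 = 7*(-5 + 3365*58 + 4350)/3365 - 21287 = 7*(1/3365)*(-5 + 195170 + 4350) - 21287 = 7*(1/3365)*199515 - 21287 = 279321/673 - 21287 = -14046830/673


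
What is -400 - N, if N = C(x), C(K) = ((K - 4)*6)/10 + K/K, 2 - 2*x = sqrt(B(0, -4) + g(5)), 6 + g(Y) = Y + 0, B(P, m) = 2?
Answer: -3989/10 ≈ -398.90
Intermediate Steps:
g(Y) = -6 + Y (g(Y) = -6 + (Y + 0) = -6 + Y)
x = 1/2 (x = 1 - sqrt(2 + (-6 + 5))/2 = 1 - sqrt(2 - 1)/2 = 1 - sqrt(1)/2 = 1 - 1/2*1 = 1 - 1/2 = 1/2 ≈ 0.50000)
C(K) = -7/5 + 3*K/5 (C(K) = ((-4 + K)*6)*(1/10) + 1 = (-24 + 6*K)*(1/10) + 1 = (-12/5 + 3*K/5) + 1 = -7/5 + 3*K/5)
N = -11/10 (N = -7/5 + (3/5)*(1/2) = -7/5 + 3/10 = -11/10 ≈ -1.1000)
-400 - N = -400 - 1*(-11/10) = -400 + 11/10 = -3989/10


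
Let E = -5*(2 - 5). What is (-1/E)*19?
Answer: -19/15 ≈ -1.2667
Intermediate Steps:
E = 15 (E = -5*(-3) = 15)
(-1/E)*19 = (-1/15)*19 = ((1/15)*(-1))*19 = -1/15*19 = -19/15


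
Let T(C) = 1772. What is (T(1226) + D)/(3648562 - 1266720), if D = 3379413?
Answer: 3381185/2381842 ≈ 1.4196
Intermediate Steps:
(T(1226) + D)/(3648562 - 1266720) = (1772 + 3379413)/(3648562 - 1266720) = 3381185/2381842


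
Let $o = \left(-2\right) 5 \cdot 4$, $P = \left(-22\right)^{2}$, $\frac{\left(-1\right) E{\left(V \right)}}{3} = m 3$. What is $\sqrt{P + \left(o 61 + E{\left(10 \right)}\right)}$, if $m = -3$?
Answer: $i \sqrt{1929} \approx 43.92 i$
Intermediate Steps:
$E{\left(V \right)} = 27$ ($E{\left(V \right)} = - 3 \left(\left(-3\right) 3\right) = \left(-3\right) \left(-9\right) = 27$)
$P = 484$
$o = -40$ ($o = \left(-10\right) 4 = -40$)
$\sqrt{P + \left(o 61 + E{\left(10 \right)}\right)} = \sqrt{484 + \left(\left(-40\right) 61 + 27\right)} = \sqrt{484 + \left(-2440 + 27\right)} = \sqrt{484 - 2413} = \sqrt{-1929} = i \sqrt{1929}$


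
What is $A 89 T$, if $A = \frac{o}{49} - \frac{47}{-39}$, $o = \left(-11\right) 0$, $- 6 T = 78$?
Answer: $- \frac{4183}{3} \approx -1394.3$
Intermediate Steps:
$T = -13$ ($T = \left(- \frac{1}{6}\right) 78 = -13$)
$o = 0$
$A = \frac{47}{39}$ ($A = \frac{0}{49} - \frac{47}{-39} = 0 \cdot \frac{1}{49} - - \frac{47}{39} = 0 + \frac{47}{39} = \frac{47}{39} \approx 1.2051$)
$A 89 T = \frac{47}{39} \cdot 89 \left(-13\right) = \frac{4183}{39} \left(-13\right) = - \frac{4183}{3}$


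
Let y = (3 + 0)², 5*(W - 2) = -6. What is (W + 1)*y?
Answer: 81/5 ≈ 16.200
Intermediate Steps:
W = ⅘ (W = 2 + (⅕)*(-6) = 2 - 6/5 = ⅘ ≈ 0.80000)
y = 9 (y = 3² = 9)
(W + 1)*y = (⅘ + 1)*9 = (9/5)*9 = 81/5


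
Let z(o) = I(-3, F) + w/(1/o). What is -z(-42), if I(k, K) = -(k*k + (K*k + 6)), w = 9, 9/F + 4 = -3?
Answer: 2778/7 ≈ 396.86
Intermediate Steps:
F = -9/7 (F = 9/(-4 - 3) = 9/(-7) = 9*(-1/7) = -9/7 ≈ -1.2857)
I(k, K) = -6 - k**2 - K*k (I(k, K) = -(k**2 + (6 + K*k)) = -(6 + k**2 + K*k) = -6 - k**2 - K*k)
z(o) = -132/7 + 9*o (z(o) = (-6 - 1*(-3)**2 - 1*(-9/7)*(-3)) + 9/(1/o) = (-6 - 1*9 - 27/7) + 9*o = (-6 - 9 - 27/7) + 9*o = -132/7 + 9*o)
-z(-42) = -(-132/7 + 9*(-42)) = -(-132/7 - 378) = -1*(-2778/7) = 2778/7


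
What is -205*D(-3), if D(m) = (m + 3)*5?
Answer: 0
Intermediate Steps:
D(m) = 15 + 5*m (D(m) = (3 + m)*5 = 15 + 5*m)
-205*D(-3) = -205*(15 + 5*(-3)) = -205*(15 - 15) = -205*0 = 0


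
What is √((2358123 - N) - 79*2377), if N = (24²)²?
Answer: 2*√459641 ≈ 1355.9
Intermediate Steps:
N = 331776 (N = 576² = 331776)
√((2358123 - N) - 79*2377) = √((2358123 - 1*331776) - 79*2377) = √((2358123 - 331776) - 187783) = √(2026347 - 187783) = √1838564 = 2*√459641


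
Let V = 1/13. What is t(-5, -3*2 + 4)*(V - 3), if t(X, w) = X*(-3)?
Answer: -570/13 ≈ -43.846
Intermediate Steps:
V = 1/13 ≈ 0.076923
t(X, w) = -3*X
t(-5, -3*2 + 4)*(V - 3) = (-3*(-5))*(1/13 - 3) = 15*(-38/13) = -570/13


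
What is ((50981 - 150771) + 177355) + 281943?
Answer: 359508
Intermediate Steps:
((50981 - 150771) + 177355) + 281943 = (-99790 + 177355) + 281943 = 77565 + 281943 = 359508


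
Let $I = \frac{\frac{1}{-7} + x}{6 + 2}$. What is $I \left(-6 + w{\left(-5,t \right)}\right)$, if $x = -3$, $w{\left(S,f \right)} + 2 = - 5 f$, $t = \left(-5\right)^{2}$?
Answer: $\frac{209}{4} \approx 52.25$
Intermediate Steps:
$t = 25$
$w{\left(S,f \right)} = -2 - 5 f$
$I = - \frac{11}{28}$ ($I = \frac{\frac{1}{-7} - 3}{6 + 2} = \frac{- \frac{1}{7} - 3}{8} = \left(- \frac{22}{7}\right) \frac{1}{8} = - \frac{11}{28} \approx -0.39286$)
$I \left(-6 + w{\left(-5,t \right)}\right) = - \frac{11 \left(-6 - 127\right)}{28} = \left(- \frac{11}{28}\right) \left(-133\right) = \frac{209}{4}$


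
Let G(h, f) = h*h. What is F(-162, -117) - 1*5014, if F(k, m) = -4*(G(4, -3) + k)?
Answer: -4430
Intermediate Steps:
G(h, f) = h**2
F(k, m) = -64 - 4*k (F(k, m) = -4*(4**2 + k) = -4*(16 + k) = -64 - 4*k)
F(-162, -117) - 1*5014 = (-64 - 4*(-162)) - 1*5014 = (-64 + 648) - 5014 = 584 - 5014 = -4430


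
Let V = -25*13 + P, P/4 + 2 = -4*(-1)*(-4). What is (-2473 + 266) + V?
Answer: -2604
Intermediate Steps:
P = -72 (P = -8 + 4*(-4*(-1)*(-4)) = -8 + 4*(4*(-4)) = -8 + 4*(-16) = -8 - 64 = -72)
V = -397 (V = -25*13 - 72 = -325 - 72 = -397)
(-2473 + 266) + V = (-2473 + 266) - 397 = -2207 - 397 = -2604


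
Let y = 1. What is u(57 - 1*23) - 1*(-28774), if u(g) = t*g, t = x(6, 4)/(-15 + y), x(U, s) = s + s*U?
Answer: 28706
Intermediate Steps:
x(U, s) = s + U*s
t = -2 (t = (4*(1 + 6))/(-15 + 1) = (4*7)/(-14) = -1/14*28 = -2)
u(g) = -2*g
u(57 - 1*23) - 1*(-28774) = -2*(57 - 1*23) - 1*(-28774) = -2*(57 - 23) + 28774 = -2*34 + 28774 = -68 + 28774 = 28706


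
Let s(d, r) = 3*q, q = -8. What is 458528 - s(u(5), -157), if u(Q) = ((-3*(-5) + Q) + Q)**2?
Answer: 458552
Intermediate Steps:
u(Q) = (15 + 2*Q)**2 (u(Q) = ((15 + Q) + Q)**2 = (15 + 2*Q)**2)
s(d, r) = -24 (s(d, r) = 3*(-8) = -24)
458528 - s(u(5), -157) = 458528 - 1*(-24) = 458528 + 24 = 458552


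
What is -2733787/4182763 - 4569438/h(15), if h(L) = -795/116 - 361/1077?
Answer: 2387807393878340191/3756501805433 ≈ 6.3565e+5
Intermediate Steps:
h(L) = -898091/124932 (h(L) = -795*1/116 - 361*1/1077 = -795/116 - 361/1077 = -898091/124932)
-2733787/4182763 - 4569438/h(15) = -2733787/4182763 - 4569438/(-898091/124932) = -2733787*1/4182763 - 4569438*(-124932/898091) = -2733787/4182763 + 570869028216/898091 = 2387807393878340191/3756501805433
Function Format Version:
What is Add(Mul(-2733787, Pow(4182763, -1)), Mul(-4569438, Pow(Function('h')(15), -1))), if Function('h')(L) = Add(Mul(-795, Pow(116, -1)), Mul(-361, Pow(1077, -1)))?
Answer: Rational(2387807393878340191, 3756501805433) ≈ 6.3565e+5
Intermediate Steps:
Function('h')(L) = Rational(-898091, 124932) (Function('h')(L) = Add(Mul(-795, Rational(1, 116)), Mul(-361, Rational(1, 1077))) = Add(Rational(-795, 116), Rational(-361, 1077)) = Rational(-898091, 124932))
Add(Mul(-2733787, Pow(4182763, -1)), Mul(-4569438, Pow(Function('h')(15), -1))) = Add(Mul(-2733787, Pow(4182763, -1)), Mul(-4569438, Pow(Rational(-898091, 124932), -1))) = Add(Mul(-2733787, Rational(1, 4182763)), Mul(-4569438, Rational(-124932, 898091))) = Add(Rational(-2733787, 4182763), Rational(570869028216, 898091)) = Rational(2387807393878340191, 3756501805433)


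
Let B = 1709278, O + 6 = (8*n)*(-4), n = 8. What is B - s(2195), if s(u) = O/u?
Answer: 3751865472/2195 ≈ 1.7093e+6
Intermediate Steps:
O = -262 (O = -6 + (8*8)*(-4) = -6 + 64*(-4) = -6 - 256 = -262)
s(u) = -262/u
B - s(2195) = 1709278 - (-262)/2195 = 1709278 - 1*(-262/2195) = 1709278 + 262/2195 = 3751865472/2195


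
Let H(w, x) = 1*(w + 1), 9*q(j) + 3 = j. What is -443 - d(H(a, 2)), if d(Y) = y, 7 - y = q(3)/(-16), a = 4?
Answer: -450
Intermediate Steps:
q(j) = -1/3 + j/9
H(w, x) = 1 + w (H(w, x) = 1*(1 + w) = 1 + w)
y = 7 (y = 7 - (-1/3 + (1/9)*3)/(-16) = 7 - (-1/3 + 1/3)*(-1)/16 = 7 - 0*(-1)/16 = 7 - 1*0 = 7 + 0 = 7)
d(Y) = 7
-443 - d(H(a, 2)) = -443 - 1*7 = -443 - 7 = -450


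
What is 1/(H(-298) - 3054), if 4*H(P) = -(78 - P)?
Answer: -1/3148 ≈ -0.00031766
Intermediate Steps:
H(P) = -39/2 + P/4 (H(P) = (-(78 - P))/4 = (-78 + P)/4 = -39/2 + P/4)
1/(H(-298) - 3054) = 1/((-39/2 + (¼)*(-298)) - 3054) = 1/((-39/2 - 149/2) - 3054) = 1/(-94 - 3054) = 1/(-3148) = -1/3148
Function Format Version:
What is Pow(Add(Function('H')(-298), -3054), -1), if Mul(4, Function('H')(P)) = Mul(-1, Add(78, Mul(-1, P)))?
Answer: Rational(-1, 3148) ≈ -0.00031766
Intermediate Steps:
Function('H')(P) = Add(Rational(-39, 2), Mul(Rational(1, 4), P)) (Function('H')(P) = Mul(Rational(1, 4), Mul(-1, Add(78, Mul(-1, P)))) = Mul(Rational(1, 4), Add(-78, P)) = Add(Rational(-39, 2), Mul(Rational(1, 4), P)))
Pow(Add(Function('H')(-298), -3054), -1) = Pow(Add(Add(Rational(-39, 2), Mul(Rational(1, 4), -298)), -3054), -1) = Pow(Add(Add(Rational(-39, 2), Rational(-149, 2)), -3054), -1) = Pow(Add(-94, -3054), -1) = Pow(-3148, -1) = Rational(-1, 3148)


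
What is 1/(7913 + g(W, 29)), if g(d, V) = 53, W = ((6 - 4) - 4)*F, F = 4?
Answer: 1/7966 ≈ 0.00012553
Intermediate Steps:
W = -8 (W = ((6 - 4) - 4)*4 = (2 - 4)*4 = -2*4 = -8)
1/(7913 + g(W, 29)) = 1/(7913 + 53) = 1/7966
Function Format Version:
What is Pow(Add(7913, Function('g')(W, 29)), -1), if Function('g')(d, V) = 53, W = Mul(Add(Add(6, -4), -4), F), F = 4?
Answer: Rational(1, 7966) ≈ 0.00012553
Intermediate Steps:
W = -8 (W = Mul(Add(Add(6, -4), -4), 4) = Mul(Add(2, -4), 4) = Mul(-2, 4) = -8)
Pow(Add(7913, Function('g')(W, 29)), -1) = Pow(Add(7913, 53), -1) = Pow(7966, -1) = Rational(1, 7966)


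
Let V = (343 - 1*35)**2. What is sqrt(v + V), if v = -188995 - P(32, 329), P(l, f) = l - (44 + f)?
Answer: I*sqrt(93790) ≈ 306.25*I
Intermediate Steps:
P(l, f) = -44 + l - f (P(l, f) = l + (-44 - f) = -44 + l - f)
V = 94864 (V = (343 - 35)**2 = 308**2 = 94864)
v = -188654 (v = -188995 - (-44 + 32 - 1*329) = -188995 - (-44 + 32 - 329) = -188995 - 1*(-341) = -188995 + 341 = -188654)
sqrt(v + V) = sqrt(-188654 + 94864) = sqrt(-93790) = I*sqrt(93790)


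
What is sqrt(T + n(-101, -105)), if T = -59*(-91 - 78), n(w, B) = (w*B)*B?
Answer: I*sqrt(1103554) ≈ 1050.5*I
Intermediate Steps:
n(w, B) = w*B**2 (n(w, B) = (B*w)*B = w*B**2)
T = 9971 (T = -59*(-169) = 9971)
sqrt(T + n(-101, -105)) = sqrt(9971 - 101*(-105)**2) = sqrt(9971 - 101*11025) = sqrt(9971 - 1113525) = sqrt(-1103554) = I*sqrt(1103554)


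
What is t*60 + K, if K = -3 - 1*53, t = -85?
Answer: -5156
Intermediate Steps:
K = -56 (K = -3 - 53 = -56)
t*60 + K = -85*60 - 56 = -5100 - 56 = -5156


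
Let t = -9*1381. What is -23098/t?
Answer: 23098/12429 ≈ 1.8584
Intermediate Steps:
t = -12429
-23098/t = -23098/(-12429) = -23098*(-1/12429) = 23098/12429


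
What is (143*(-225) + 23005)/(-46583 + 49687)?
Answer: -4585/1552 ≈ -2.9543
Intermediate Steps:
(143*(-225) + 23005)/(-46583 + 49687) = (-32175 + 23005)/3104 = -9170*1/3104 = -4585/1552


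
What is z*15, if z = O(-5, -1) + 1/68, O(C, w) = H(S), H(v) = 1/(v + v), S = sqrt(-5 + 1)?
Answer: 15/68 - 15*I/4 ≈ 0.22059 - 3.75*I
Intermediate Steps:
S = 2*I (S = sqrt(-4) = 2*I ≈ 2.0*I)
H(v) = 1/(2*v)
O(C, w) = -I/4 (O(C, w) = 1/(2*((2*I))) = (-I/2)/2 = -I/4)
z = 1/68 - I/4 (z = -I/4 + 1/68 = 1/68 - I/4 ≈ 0.014706 - 0.25*I)
z*15 = (1/68 - I/4)*15 = 15/68 - 15*I/4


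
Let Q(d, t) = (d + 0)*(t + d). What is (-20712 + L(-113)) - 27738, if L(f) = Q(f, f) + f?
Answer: -23025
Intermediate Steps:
Q(d, t) = d*(d + t)
L(f) = f + 2*f² (L(f) = f*(f + f) + f = f*(2*f) + f = 2*f² + f = f + 2*f²)
(-20712 + L(-113)) - 27738 = (-20712 - 113*(1 + 2*(-113))) - 27738 = (-20712 - 113*(1 - 226)) - 27738 = (-20712 - 113*(-225)) - 27738 = (-20712 + 25425) - 27738 = 4713 - 27738 = -23025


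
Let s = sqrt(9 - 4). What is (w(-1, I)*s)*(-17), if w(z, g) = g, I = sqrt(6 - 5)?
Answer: -17*sqrt(5) ≈ -38.013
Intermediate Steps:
I = 1 (I = sqrt(1) = 1)
s = sqrt(5) ≈ 2.2361
(w(-1, I)*s)*(-17) = (1*sqrt(5))*(-17) = sqrt(5)*(-17) = -17*sqrt(5)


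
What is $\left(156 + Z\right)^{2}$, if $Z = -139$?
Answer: $289$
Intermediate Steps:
$\left(156 + Z\right)^{2} = \left(156 - 139\right)^{2} = 17^{2} = 289$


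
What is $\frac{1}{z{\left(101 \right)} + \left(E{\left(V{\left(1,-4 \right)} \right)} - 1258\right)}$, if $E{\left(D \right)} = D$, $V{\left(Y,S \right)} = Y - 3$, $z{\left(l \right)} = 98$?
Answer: $- \frac{1}{1162} \approx -0.00086058$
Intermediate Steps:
$V{\left(Y,S \right)} = -3 + Y$ ($V{\left(Y,S \right)} = Y - 3 = -3 + Y$)
$\frac{1}{z{\left(101 \right)} + \left(E{\left(V{\left(1,-4 \right)} \right)} - 1258\right)} = \frac{1}{98 + \left(\left(-3 + 1\right) - 1258\right)} = \frac{1}{98 - 1260} = \frac{1}{-1162} = - \frac{1}{1162}$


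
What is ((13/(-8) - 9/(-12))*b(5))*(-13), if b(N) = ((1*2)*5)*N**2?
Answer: 11375/4 ≈ 2843.8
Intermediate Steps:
b(N) = 10*N**2 (b(N) = (2*5)*N**2 = 10*N**2)
((13/(-8) - 9/(-12))*b(5))*(-13) = ((13/(-8) - 9/(-12))*(10*5**2))*(-13) = ((13*(-1/8) - 9*(-1/12))*(10*25))*(-13) = ((-13/8 + 3/4)*250)*(-13) = -7/8*250*(-13) = -875/4*(-13) = 11375/4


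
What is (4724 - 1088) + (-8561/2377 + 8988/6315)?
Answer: 18182135647/5003585 ≈ 3633.8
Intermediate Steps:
(4724 - 1088) + (-8561/2377 + 8988/6315) = 3636 + (-8561*1/2377 + 8988*(1/6315)) = 3636 + (-8561/2377 + 2996/2105) = 3636 - 10899413/5003585 = 18182135647/5003585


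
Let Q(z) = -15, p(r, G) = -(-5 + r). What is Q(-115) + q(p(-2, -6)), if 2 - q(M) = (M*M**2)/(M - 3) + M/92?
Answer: -2273/23 ≈ -98.826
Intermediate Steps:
p(r, G) = 5 - r
q(M) = 2 - M/92 - M**3/(-3 + M) (q(M) = 2 - ((M*M**2)/(M - 3) + M/92) = 2 - (M**3/(-3 + M) + M*(1/92)) = 2 - (M**3/(-3 + M) + M/92) = 2 - (M/92 + M**3/(-3 + M)) = 2 + (-M/92 - M**3/(-3 + M)) = 2 - M/92 - M**3/(-3 + M))
Q(-115) + q(p(-2, -6)) = -15 + (-552 - (5 - 1*(-2))**2 - 92*(5 - 1*(-2))**3 + 187*(5 - 1*(-2)))/(92*(-3 + (5 - 1*(-2)))) = -15 + (-552 - (5 + 2)**2 - 92*(5 + 2)**3 + 187*(5 + 2))/(92*(-3 + (5 + 2))) = -15 + (-552 - 1*7**2 - 92*7**3 + 187*7)/(92*(-3 + 7)) = -15 + (1/92)*(-552 - 1*49 - 92*343 + 1309)/4 = -15 + (1/92)*(1/4)*(-552 - 49 - 31556 + 1309) = -15 + (1/92)*(1/4)*(-30848) = -15 - 1928/23 = -2273/23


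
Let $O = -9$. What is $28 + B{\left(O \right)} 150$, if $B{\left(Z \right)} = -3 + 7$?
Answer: $628$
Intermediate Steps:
$B{\left(Z \right)} = 4$
$28 + B{\left(O \right)} 150 = 28 + 4 \cdot 150 = 28 + 600 = 628$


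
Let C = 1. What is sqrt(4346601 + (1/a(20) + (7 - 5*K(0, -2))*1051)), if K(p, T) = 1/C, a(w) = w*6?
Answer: sqrt(15655330830)/60 ≈ 2085.4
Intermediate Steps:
a(w) = 6*w
K(p, T) = 1 (K(p, T) = 1/1 = 1)
sqrt(4346601 + (1/a(20) + (7 - 5*K(0, -2))*1051)) = sqrt(4346601 + (1/(6*20) + (7 - 5*1)*1051)) = sqrt(4346601 + (1/120 + (7 - 5)*1051)) = sqrt(4346601 + (1/120 + 2*1051)) = sqrt(4346601 + (1/120 + 2102)) = sqrt(4346601 + 252241/120) = sqrt(521844361/120) = sqrt(15655330830)/60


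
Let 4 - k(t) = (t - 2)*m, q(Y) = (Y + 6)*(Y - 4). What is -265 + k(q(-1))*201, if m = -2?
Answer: -10315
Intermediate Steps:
q(Y) = (-4 + Y)*(6 + Y) (q(Y) = (6 + Y)*(-4 + Y) = (-4 + Y)*(6 + Y))
k(t) = 2*t (k(t) = 4 - (t - 2)*(-2) = 4 - (-2 + t)*(-2) = 4 - (4 - 2*t) = 4 + (-4 + 2*t) = 2*t)
-265 + k(q(-1))*201 = -265 + (2*(-24 + (-1)² + 2*(-1)))*201 = -265 + (2*(-24 + 1 - 2))*201 = -265 + (2*(-25))*201 = -265 - 50*201 = -265 - 10050 = -10315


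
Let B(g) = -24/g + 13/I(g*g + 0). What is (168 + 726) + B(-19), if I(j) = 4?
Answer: 68287/76 ≈ 898.51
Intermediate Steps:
B(g) = 13/4 - 24/g (B(g) = -24/g + 13/4 = 13/4 - 24/g)
(168 + 726) + B(-19) = (168 + 726) + (13/4 - 24/(-19)) = 894 + (13/4 - 24*(-1/19)) = 894 + (13/4 + 24/19) = 894 + 343/76 = 68287/76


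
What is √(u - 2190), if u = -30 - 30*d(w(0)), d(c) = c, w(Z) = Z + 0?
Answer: 2*I*√555 ≈ 47.117*I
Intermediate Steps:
w(Z) = Z
u = -30 (u = -30 - 30*0 = -30 + 0 = -30)
√(u - 2190) = √(-30 - 2190) = √(-2220) = 2*I*√555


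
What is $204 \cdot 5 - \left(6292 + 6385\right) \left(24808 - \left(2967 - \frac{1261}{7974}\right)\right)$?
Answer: $- \frac{2207835870935}{7974} \approx -2.7688 \cdot 10^{8}$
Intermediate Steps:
$204 \cdot 5 - \left(6292 + 6385\right) \left(24808 - \left(2967 - \frac{1261}{7974}\right)\right) = 1020 - 12677 \left(24808 + \left(-2967 + 1261 \cdot \frac{1}{7974}\right)\right) = 1020 - 12677 \left(24808 + \left(-2967 + \frac{1261}{7974}\right)\right) = 1020 - 12677 \left(24808 - \frac{23657597}{7974}\right) = 1020 - 12677 \cdot \frac{174161395}{7974} = 1020 - \frac{2207844004415}{7974} = - \frac{2207835870935}{7974}$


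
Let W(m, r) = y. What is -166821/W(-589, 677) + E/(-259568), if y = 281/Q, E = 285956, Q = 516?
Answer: -5585899827721/18234652 ≈ -3.0633e+5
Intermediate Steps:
y = 281/516 ≈ 0.54457
W(m, r) = 281/516
-166821/W(-589, 677) + E/(-259568) = -166821/281/516 + 285956/(-259568) = -166821*516/281 + 285956*(-1/259568) = -86079636/281 - 71489/64892 = -5585899827721/18234652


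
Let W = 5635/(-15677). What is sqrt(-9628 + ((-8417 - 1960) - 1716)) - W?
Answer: 5635/15677 + I*sqrt(21721) ≈ 0.35944 + 147.38*I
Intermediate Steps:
W = -5635/15677 (W = 5635*(-1/15677) = -5635/15677 ≈ -0.35944)
sqrt(-9628 + ((-8417 - 1960) - 1716)) - W = sqrt(-9628 + ((-8417 - 1960) - 1716)) - 1*(-5635/15677) = sqrt(-9628 + (-10377 - 1716)) + 5635/15677 = sqrt(-9628 - 12093) + 5635/15677 = sqrt(-21721) + 5635/15677 = I*sqrt(21721) + 5635/15677 = 5635/15677 + I*sqrt(21721)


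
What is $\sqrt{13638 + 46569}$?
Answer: $\sqrt{60207} \approx 245.37$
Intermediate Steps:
$\sqrt{13638 + 46569} = \sqrt{60207}$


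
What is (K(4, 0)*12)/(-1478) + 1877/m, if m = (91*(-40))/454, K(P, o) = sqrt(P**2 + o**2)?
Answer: -314916061/1344980 ≈ -234.14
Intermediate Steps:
m = -1820/227 (m = -3640*1/454 = -1820/227 ≈ -8.0176)
(K(4, 0)*12)/(-1478) + 1877/m = (sqrt(4**2 + 0**2)*12)/(-1478) + 1877/(-1820/227) = (sqrt(16 + 0)*12)*(-1/1478) + 1877*(-227/1820) = (sqrt(16)*12)*(-1/1478) - 426079/1820 = (4*12)*(-1/1478) - 426079/1820 = 48*(-1/1478) - 426079/1820 = -24/739 - 426079/1820 = -314916061/1344980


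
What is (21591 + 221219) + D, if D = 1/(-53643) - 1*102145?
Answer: 7545692594/53643 ≈ 1.4067e+5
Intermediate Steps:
D = -5479364236/53643 (D = -1/53643 - 102145 = -5479364236/53643 ≈ -1.0215e+5)
(21591 + 221219) + D = (21591 + 221219) - 5479364236/53643 = 242810 - 5479364236/53643 = 7545692594/53643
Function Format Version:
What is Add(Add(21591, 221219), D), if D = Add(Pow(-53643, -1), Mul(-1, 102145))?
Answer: Rational(7545692594, 53643) ≈ 1.4067e+5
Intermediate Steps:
D = Rational(-5479364236, 53643) (D = Add(Rational(-1, 53643), -102145) = Rational(-5479364236, 53643) ≈ -1.0215e+5)
Add(Add(21591, 221219), D) = Add(Add(21591, 221219), Rational(-5479364236, 53643)) = Add(242810, Rational(-5479364236, 53643)) = Rational(7545692594, 53643)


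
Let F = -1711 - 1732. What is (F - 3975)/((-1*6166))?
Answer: 3709/3083 ≈ 1.2030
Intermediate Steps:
F = -3443
(F - 3975)/((-1*6166)) = (-3443 - 3975)/((-1*6166)) = -7418/(-6166) = -7418*(-1/6166) = 3709/3083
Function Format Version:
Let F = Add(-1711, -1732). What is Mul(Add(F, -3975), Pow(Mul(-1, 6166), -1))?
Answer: Rational(3709, 3083) ≈ 1.2030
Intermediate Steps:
F = -3443
Mul(Add(F, -3975), Pow(Mul(-1, 6166), -1)) = Mul(Add(-3443, -3975), Pow(Mul(-1, 6166), -1)) = Mul(-7418, Pow(-6166, -1)) = Mul(-7418, Rational(-1, 6166)) = Rational(3709, 3083)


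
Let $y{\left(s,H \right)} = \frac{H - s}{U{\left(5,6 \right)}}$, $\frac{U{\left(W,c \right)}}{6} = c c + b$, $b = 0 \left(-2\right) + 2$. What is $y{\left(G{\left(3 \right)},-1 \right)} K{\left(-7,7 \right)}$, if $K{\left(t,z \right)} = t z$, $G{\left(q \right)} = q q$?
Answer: $\frac{245}{114} \approx 2.1491$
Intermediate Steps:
$G{\left(q \right)} = q^{2}$
$b = 2$ ($b = 0 + 2 = 2$)
$U{\left(W,c \right)} = 12 + 6 c^{2}$ ($U{\left(W,c \right)} = 6 \left(c c + 2\right) = 6 \left(c^{2} + 2\right) = 6 \left(2 + c^{2}\right) = 12 + 6 c^{2}$)
$y{\left(s,H \right)} = - \frac{s}{228} + \frac{H}{228}$ ($y{\left(s,H \right)} = \frac{H - s}{12 + 6 \cdot 6^{2}} = \frac{H - s}{12 + 6 \cdot 36} = \frac{H - s}{12 + 216} = \frac{H - s}{228} = \left(H - s\right) \frac{1}{228} = - \frac{s}{228} + \frac{H}{228}$)
$y{\left(G{\left(3 \right)},-1 \right)} K{\left(-7,7 \right)} = \left(- \frac{3^{2}}{228} + \frac{1}{228} \left(-1\right)\right) \left(\left(-7\right) 7\right) = \left(\left(- \frac{1}{228}\right) 9 - \frac{1}{228}\right) \left(-49\right) = \left(- \frac{3}{76} - \frac{1}{228}\right) \left(-49\right) = \left(- \frac{5}{114}\right) \left(-49\right) = \frac{245}{114}$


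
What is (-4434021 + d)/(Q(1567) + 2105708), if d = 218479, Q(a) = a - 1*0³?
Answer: -4215542/2107275 ≈ -2.0005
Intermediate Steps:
Q(a) = a (Q(a) = a - 1*0 = a + 0 = a)
(-4434021 + d)/(Q(1567) + 2105708) = (-4434021 + 218479)/(1567 + 2105708) = -4215542/2107275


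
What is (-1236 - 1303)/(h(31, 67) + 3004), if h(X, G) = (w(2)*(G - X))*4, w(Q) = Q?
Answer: -2539/3292 ≈ -0.77126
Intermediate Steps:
h(X, G) = -8*X + 8*G (h(X, G) = (2*(G - X))*4 = (-2*X + 2*G)*4 = -8*X + 8*G)
(-1236 - 1303)/(h(31, 67) + 3004) = (-1236 - 1303)/((-8*31 + 8*67) + 3004) = -2539/((-248 + 536) + 3004) = -2539/(288 + 3004) = -2539/3292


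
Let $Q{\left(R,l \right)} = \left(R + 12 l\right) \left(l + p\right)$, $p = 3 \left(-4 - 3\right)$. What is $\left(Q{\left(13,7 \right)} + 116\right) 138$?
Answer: $-171396$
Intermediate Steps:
$p = -21$ ($p = 3 \left(-7\right) = -21$)
$Q{\left(R,l \right)} = \left(-21 + l\right) \left(R + 12 l\right)$ ($Q{\left(R,l \right)} = \left(R + 12 l\right) \left(l - 21\right) = \left(R + 12 l\right) \left(-21 + l\right) = \left(-21 + l\right) \left(R + 12 l\right)$)
$\left(Q{\left(13,7 \right)} + 116\right) 138 = \left(\left(\left(-252\right) 7 - 273 + 12 \cdot 7^{2} + 13 \cdot 7\right) + 116\right) 138 = \left(\left(-1764 - 273 + 12 \cdot 49 + 91\right) + 116\right) 138 = \left(\left(-1764 - 273 + 588 + 91\right) + 116\right) 138 = \left(-1358 + 116\right) 138 = \left(-1242\right) 138 = -171396$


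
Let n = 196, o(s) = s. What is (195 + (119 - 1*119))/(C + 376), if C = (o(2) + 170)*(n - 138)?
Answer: 195/10352 ≈ 0.018837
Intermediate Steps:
C = 9976 (C = (2 + 170)*(196 - 138) = 172*58 = 9976)
(195 + (119 - 1*119))/(C + 376) = (195 + (119 - 1*119))/(9976 + 376) = (195 + (119 - 119))/10352 = (195 + 0)*(1/10352) = 195*(1/10352) = 195/10352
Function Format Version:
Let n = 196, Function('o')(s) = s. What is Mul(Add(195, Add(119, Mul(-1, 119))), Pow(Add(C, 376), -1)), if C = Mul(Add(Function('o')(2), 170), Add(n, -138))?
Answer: Rational(195, 10352) ≈ 0.018837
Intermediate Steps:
C = 9976 (C = Mul(Add(2, 170), Add(196, -138)) = Mul(172, 58) = 9976)
Mul(Add(195, Add(119, Mul(-1, 119))), Pow(Add(C, 376), -1)) = Mul(Add(195, Add(119, Mul(-1, 119))), Pow(Add(9976, 376), -1)) = Mul(Add(195, Add(119, -119)), Pow(10352, -1)) = Mul(Add(195, 0), Rational(1, 10352)) = Mul(195, Rational(1, 10352)) = Rational(195, 10352)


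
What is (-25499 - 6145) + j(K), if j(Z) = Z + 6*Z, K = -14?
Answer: -31742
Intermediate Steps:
j(Z) = 7*Z
(-25499 - 6145) + j(K) = (-25499 - 6145) + 7*(-14) = -31644 - 98 = -31742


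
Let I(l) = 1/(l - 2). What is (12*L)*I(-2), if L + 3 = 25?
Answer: -66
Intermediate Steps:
L = 22 (L = -3 + 25 = 22)
I(l) = 1/(-2 + l)
(12*L)*I(-2) = (12*22)/(-2 - 2) = 264/(-4) = 264*(-1/4) = -66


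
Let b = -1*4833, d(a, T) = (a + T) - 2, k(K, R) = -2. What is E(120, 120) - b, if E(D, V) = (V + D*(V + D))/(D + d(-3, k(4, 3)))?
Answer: 575049/113 ≈ 5088.9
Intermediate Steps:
d(a, T) = -2 + T + a (d(a, T) = (T + a) - 2 = -2 + T + a)
E(D, V) = (V + D*(D + V))/(-7 + D) (E(D, V) = (V + D*(V + D))/(D + (-2 - 2 - 3)) = (V + D*(D + V))/(D - 7) = (V + D*(D + V))/(-7 + D))
b = -4833
E(120, 120) - b = (120 + 120² + 120*120)/(-7 + 120) - 1*(-4833) = (120 + 14400 + 14400)/113 + 4833 = (1/113)*28920 + 4833 = 28920/113 + 4833 = 575049/113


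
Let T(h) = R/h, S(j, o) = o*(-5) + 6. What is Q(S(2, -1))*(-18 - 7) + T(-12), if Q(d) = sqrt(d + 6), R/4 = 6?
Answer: -2 - 25*sqrt(17) ≈ -105.08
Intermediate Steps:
R = 24 (R = 4*6 = 24)
S(j, o) = 6 - 5*o (S(j, o) = -5*o + 6 = 6 - 5*o)
Q(d) = sqrt(6 + d)
T(h) = 24/h
Q(S(2, -1))*(-18 - 7) + T(-12) = sqrt(6 + (6 - 5*(-1)))*(-18 - 7) + 24/(-12) = sqrt(6 + (6 + 5))*(-25) + 24*(-1/12) = sqrt(6 + 11)*(-25) - 2 = sqrt(17)*(-25) - 2 = -25*sqrt(17) - 2 = -2 - 25*sqrt(17)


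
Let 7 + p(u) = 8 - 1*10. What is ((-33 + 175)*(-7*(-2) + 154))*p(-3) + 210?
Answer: -214494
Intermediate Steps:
p(u) = -9 (p(u) = -7 + (8 - 1*10) = -7 + (8 - 10) = -7 - 2 = -9)
((-33 + 175)*(-7*(-2) + 154))*p(-3) + 210 = ((-33 + 175)*(-7*(-2) + 154))*(-9) + 210 = (142*(14 + 154))*(-9) + 210 = (142*168)*(-9) + 210 = 23856*(-9) + 210 = -214704 + 210 = -214494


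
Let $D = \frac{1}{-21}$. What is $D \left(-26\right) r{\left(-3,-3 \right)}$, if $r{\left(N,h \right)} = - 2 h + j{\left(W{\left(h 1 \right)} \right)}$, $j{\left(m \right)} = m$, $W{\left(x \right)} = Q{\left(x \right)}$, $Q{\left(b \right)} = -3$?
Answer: $\frac{26}{7} \approx 3.7143$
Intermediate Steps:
$W{\left(x \right)} = -3$
$D = - \frac{1}{21} \approx -0.047619$
$r{\left(N,h \right)} = -3 - 2 h$ ($r{\left(N,h \right)} = - 2 h - 3 = -3 - 2 h$)
$D \left(-26\right) r{\left(-3,-3 \right)} = \left(- \frac{1}{21}\right) \left(-26\right) \left(-3 - -6\right) = \frac{26 \left(-3 + 6\right)}{21} = \frac{26}{21} \cdot 3 = \frac{26}{7}$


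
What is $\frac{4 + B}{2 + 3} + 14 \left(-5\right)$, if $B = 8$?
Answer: $- \frac{338}{5} \approx -67.6$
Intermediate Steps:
$\frac{4 + B}{2 + 3} + 14 \left(-5\right) = \frac{4 + 8}{2 + 3} + 14 \left(-5\right) = \frac{12}{5} - 70 = - \frac{338}{5}$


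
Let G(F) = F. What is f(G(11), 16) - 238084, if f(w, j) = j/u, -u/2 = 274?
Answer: -32617512/137 ≈ -2.3808e+5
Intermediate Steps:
u = -548 (u = -2*274 = -548)
f(w, j) = -j/548 (f(w, j) = j/(-548) = j*(-1/548) = -j/548)
f(G(11), 16) - 238084 = -1/548*16 - 238084 = -4/137 - 238084 = -32617512/137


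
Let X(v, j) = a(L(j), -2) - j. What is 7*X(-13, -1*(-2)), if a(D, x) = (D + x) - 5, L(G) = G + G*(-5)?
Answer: -119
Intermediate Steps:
L(G) = -4*G (L(G) = G - 5*G = -4*G)
a(D, x) = -5 + D + x
X(v, j) = -7 - 5*j (X(v, j) = (-5 - 4*j - 2) - j = (-7 - 4*j) - j = -7 - 5*j)
7*X(-13, -1*(-2)) = 7*(-7 - (-5)*(-2)) = 7*(-7 - 5*2) = 7*(-7 - 10) = 7*(-17) = -119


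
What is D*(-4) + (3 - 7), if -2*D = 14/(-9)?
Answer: -64/9 ≈ -7.1111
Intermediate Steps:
D = 7/9 (D = -7/(-9) = -7*(-1)/9 = -½*(-14/9) = 7/9 ≈ 0.77778)
D*(-4) + (3 - 7) = (7/9)*(-4) + (3 - 7) = -28/9 - 4 = -64/9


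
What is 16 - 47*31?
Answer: -1441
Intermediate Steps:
16 - 47*31 = 16 - 1457 = -1441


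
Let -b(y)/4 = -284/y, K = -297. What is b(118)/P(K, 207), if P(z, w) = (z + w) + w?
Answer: 568/6903 ≈ 0.082283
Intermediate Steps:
b(y) = 1136/y (b(y) = -(-1136)/y = 1136/y)
P(z, w) = z + 2*w (P(z, w) = (w + z) + w = z + 2*w)
b(118)/P(K, 207) = (1136/118)/(-297 + 2*207) = (1136*(1/118))/(-297 + 414) = (568/59)/117 = (568/59)*(1/117) = 568/6903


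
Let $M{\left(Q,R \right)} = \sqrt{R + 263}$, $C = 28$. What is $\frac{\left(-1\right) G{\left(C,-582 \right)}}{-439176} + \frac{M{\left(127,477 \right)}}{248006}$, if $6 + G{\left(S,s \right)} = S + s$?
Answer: $- \frac{70}{54897} + \frac{\sqrt{185}}{124003} \approx -0.0011654$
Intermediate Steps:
$G{\left(S,s \right)} = -6 + S + s$ ($G{\left(S,s \right)} = -6 + \left(S + s\right) = -6 + S + s$)
$M{\left(Q,R \right)} = \sqrt{263 + R}$
$\frac{\left(-1\right) G{\left(C,-582 \right)}}{-439176} + \frac{M{\left(127,477 \right)}}{248006} = \frac{\left(-1\right) \left(-6 + 28 - 582\right)}{-439176} + \frac{\sqrt{263 + 477}}{248006} = \left(-1\right) \left(-560\right) \left(- \frac{1}{439176}\right) + \sqrt{740} \cdot \frac{1}{248006} = 560 \left(- \frac{1}{439176}\right) + 2 \sqrt{185} \cdot \frac{1}{248006} = - \frac{70}{54897} + \frac{\sqrt{185}}{124003}$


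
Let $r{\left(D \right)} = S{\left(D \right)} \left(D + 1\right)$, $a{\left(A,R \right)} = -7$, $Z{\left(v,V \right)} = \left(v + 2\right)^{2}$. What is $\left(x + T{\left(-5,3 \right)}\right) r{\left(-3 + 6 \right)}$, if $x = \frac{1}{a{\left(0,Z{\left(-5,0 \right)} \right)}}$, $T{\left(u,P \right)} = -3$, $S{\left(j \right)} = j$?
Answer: $- \frac{264}{7} \approx -37.714$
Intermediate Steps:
$Z{\left(v,V \right)} = \left(2 + v\right)^{2}$
$r{\left(D \right)} = D \left(1 + D\right)$ ($r{\left(D \right)} = D \left(D + 1\right) = D \left(1 + D\right)$)
$x = - \frac{1}{7}$ ($x = \frac{1}{-7} = - \frac{1}{7} \approx -0.14286$)
$\left(x + T{\left(-5,3 \right)}\right) r{\left(-3 + 6 \right)} = \left(- \frac{1}{7} - 3\right) \left(-3 + 6\right) \left(1 + \left(-3 + 6\right)\right) = - \frac{22 \cdot 3 \left(1 + 3\right)}{7} = - \frac{22 \cdot 3 \cdot 4}{7} = \left(- \frac{22}{7}\right) 12 = - \frac{264}{7}$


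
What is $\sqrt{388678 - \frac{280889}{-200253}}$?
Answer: $\frac{\sqrt{15586535341355019}}{200253} \approx 623.44$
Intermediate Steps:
$\sqrt{388678 - \frac{280889}{-200253}} = \sqrt{388678 - - \frac{280889}{200253}} = \sqrt{388678 + \frac{280889}{200253}} = \sqrt{\frac{77834216423}{200253}} = \frac{\sqrt{15586535341355019}}{200253}$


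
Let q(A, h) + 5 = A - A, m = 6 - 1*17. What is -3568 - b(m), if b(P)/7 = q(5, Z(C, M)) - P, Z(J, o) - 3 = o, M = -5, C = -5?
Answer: -3610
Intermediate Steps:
Z(J, o) = 3 + o
m = -11 (m = 6 - 17 = -11)
q(A, h) = -5 (q(A, h) = -5 + (A - A) = -5 + 0 = -5)
b(P) = -35 - 7*P (b(P) = 7*(-5 - P) = -35 - 7*P)
-3568 - b(m) = -3568 - (-35 - 7*(-11)) = -3568 - (-35 + 77) = -3568 - 1*42 = -3568 - 42 = -3610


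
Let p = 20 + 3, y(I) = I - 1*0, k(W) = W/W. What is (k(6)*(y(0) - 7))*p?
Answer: -161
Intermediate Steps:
k(W) = 1
y(I) = I (y(I) = I + 0 = I)
p = 23
(k(6)*(y(0) - 7))*p = (1*(0 - 7))*23 = (1*(-7))*23 = -7*23 = -161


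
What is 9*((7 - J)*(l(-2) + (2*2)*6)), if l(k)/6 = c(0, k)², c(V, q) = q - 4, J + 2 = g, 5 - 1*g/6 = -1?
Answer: -58320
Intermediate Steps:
g = 36 (g = 30 - 6*(-1) = 30 + 6 = 36)
J = 34 (J = -2 + 36 = 34)
c(V, q) = -4 + q
l(k) = 6*(-4 + k)²
9*((7 - J)*(l(-2) + (2*2)*6)) = 9*((7 - 1*34)*(6*(-4 - 2)² + (2*2)*6)) = 9*((7 - 34)*(6*(-6)² + 4*6)) = 9*(-27*(6*36 + 24)) = 9*(-27*(216 + 24)) = 9*(-27*240) = 9*(-6480) = -58320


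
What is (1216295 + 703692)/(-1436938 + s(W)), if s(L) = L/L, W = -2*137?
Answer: -1919987/1436937 ≈ -1.3362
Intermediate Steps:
W = -274
s(L) = 1
(1216295 + 703692)/(-1436938 + s(W)) = (1216295 + 703692)/(-1436938 + 1) = 1919987/(-1436937) = 1919987*(-1/1436937) = -1919987/1436937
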